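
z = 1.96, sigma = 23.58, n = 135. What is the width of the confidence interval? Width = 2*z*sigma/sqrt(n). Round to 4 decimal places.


width = 2*z*sigma/sqrt(n)
2*z*sigma = 2 * 1.96 * 23.58 = 92.4336
sqrt(135) ≈ 11.618950
width = 92.4336 / 11.618950 ≈ 7.955418

7.9554


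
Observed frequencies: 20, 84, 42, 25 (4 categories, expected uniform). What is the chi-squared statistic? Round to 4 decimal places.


chi2 = sum((O-E)^2/E), E = total/4
total = 171, E = 171/4 = 42.75
(20 - 42.75)^2 / 42.75 = 517.5625 / 42.75 = 8281/684 ≈ 12.106725
(84 - 42.75)^2 / 42.75 = 1701.5625 / 42.75 = 3025/76 ≈ 39.802632
(42 - 42.75)^2 / 42.75 = 0.5625 / 42.75 = 1/76 ≈ 0.013158
(25 - 42.75)^2 / 42.75 = 315.0625 / 42.75 = 5041/684 ≈ 7.369883
chi2 = 10139/171 ≈ 59.292398

59.2924


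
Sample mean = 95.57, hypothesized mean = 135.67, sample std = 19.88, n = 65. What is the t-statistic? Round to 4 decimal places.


t = (xbar - mu0) / (s/sqrt(n))
xbar - mu0 = 95.57 - 135.67 = -40.1
sqrt(65) ≈ 8.06225775
s/sqrt(n) = 19.88 / 8.06225775 ≈ 2.46581052
t = -40.1 / 2.46581052 ≈ -16.262401

-16.2624


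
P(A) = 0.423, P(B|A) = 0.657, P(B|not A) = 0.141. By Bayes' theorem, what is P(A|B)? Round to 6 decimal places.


P(A|B) = P(B|A)*P(A) / P(B), P(B) = P(B|A)*P(A) + P(B|not A)*P(not A)
P(B|A)*P(A) = 0.657 * 0.423 = 0.277911
P(B|not A)*P(not A) = 0.141 * 0.577 = 0.081357
P(B) = 0.277911 + 0.081357 = 0.359268
P(A|B) = 0.277911 / 0.359268 = 1971/2548 ≈ 0.77354788

0.773548


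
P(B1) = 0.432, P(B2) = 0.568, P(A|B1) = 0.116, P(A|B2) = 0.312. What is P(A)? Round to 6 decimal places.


P(A) = P(A|B1)*P(B1) + P(A|B2)*P(B2)
P(A|B1)*P(B1) = 0.116 * 0.432 = 0.050112
P(A|B2)*P(B2) = 0.312 * 0.568 = 0.177216
P(A) = 0.050112 + 0.177216 = 0.227328

0.227328


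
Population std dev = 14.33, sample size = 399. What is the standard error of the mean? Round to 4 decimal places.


SE = sigma / sqrt(n)
sqrt(399) ≈ 19.974984
SE = 14.33 / 19.974984 ≈ 0.717397

0.7174


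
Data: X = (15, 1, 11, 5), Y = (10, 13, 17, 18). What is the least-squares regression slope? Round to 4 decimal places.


b = sum((xi-xbar)(yi-ybar)) / sum((xi-xbar)^2)
n = 4, xbar = 32/4 = 8, ybar = 58/4 = 14.5
Sxy = sum((xi-xbar)(yi-ybar)) = -24
Sxx = sum((xi-xbar)^2) = 116
b = Sxy / Sxx = -6/29 ≈ -0.206897

-0.2069


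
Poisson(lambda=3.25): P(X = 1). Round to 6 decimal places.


P = e^(-lam) * lam^k / k!
e^(-3.25) ≈ 0.03877421
lam^k = 3.25^1 = 3.25
k! = 1! = 1
P = 0.03877421 * 3.25 / 1 ≈ 0.126016

0.126016


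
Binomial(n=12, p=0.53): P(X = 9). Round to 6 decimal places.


P = C(n,k) * p^k * (1-p)^(n-k)
C(12,9) = 220
p^k = 0.53^9 ≈ 0.003299764
(1-p)^(n-k) = 0.47^3 = 0.103823
P = 220 * 0.003299764 * 0.103823 ≈ 0.075370

0.075370


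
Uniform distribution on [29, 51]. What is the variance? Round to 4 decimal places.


Var = (b-a)^2 / 12
(b-a)^2 = (51 - 29)^2 = 484
Var = 484/12 ≈ 40.333333

40.3333


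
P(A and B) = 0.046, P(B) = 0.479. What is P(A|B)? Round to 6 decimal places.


P(A|B) = P(A and B) / P(B) = 0.046 / 0.479 = 46/479 ≈ 0.09603340

0.096033


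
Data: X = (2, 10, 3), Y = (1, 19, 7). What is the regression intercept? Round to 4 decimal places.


a = ybar - b*xbar, where b = sum((xi-xbar)(yi-ybar)) / sum((xi-xbar)^2)
n = 3, xbar = 15/3 = 5, ybar = 27/3 = 9
Sxy = sum((xi-xbar)(yi-ybar)) = 78
Sxx = sum((xi-xbar)^2) = 38
b = Sxy / Sxx = 39/19 ≈ 2.052632
a = 9 - 2.052632 * 5 = -24/19 ≈ -1.263158

-1.2632


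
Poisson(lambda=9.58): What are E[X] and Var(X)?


E[X] = Var(X) = lambda = 9.58

9.58, 9.58


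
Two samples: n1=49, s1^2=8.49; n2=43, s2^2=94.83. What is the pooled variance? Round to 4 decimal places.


sp^2 = ((n1-1)*s1^2 + (n2-1)*s2^2)/(n1+n2-2)
(n1-1)*s1^2 = 48 * 8.49 = 407.52
(n2-1)*s2^2 = 42 * 94.83 = 3982.86
numerator = 407.52 + 3982.86 = 4390.38
n1+n2-2 = 90
sp^2 = 4390.38 / 90 = 48.782

48.7820


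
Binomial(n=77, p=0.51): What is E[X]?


E[X] = n*p = 77 * 0.51 = 39.27

39.27


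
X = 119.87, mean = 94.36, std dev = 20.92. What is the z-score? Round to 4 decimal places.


z = (X - mu) / sigma
X - mu = 119.87 - 94.36 = 25.51
z = 25.51 / 20.92 = 2551/2092 ≈ 1.219407

1.2194


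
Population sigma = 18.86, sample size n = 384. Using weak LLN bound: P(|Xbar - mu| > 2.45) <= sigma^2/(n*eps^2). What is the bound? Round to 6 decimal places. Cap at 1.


bound = min(1, sigma^2/(n*eps^2))
sigma^2 = 18.86^2 = 355.6996
n*eps^2 = 384 * 2.45^2 = 384 * 6.0025 = 2304.96
sigma^2/(n*eps^2) = 355.6996 / 2304.96 ≈ 0.15431921

0.154319


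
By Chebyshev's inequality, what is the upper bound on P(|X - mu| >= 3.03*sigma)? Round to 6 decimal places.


P <= 1/k^2
k^2 = 3.03^2 = 9.1809
1/k^2 = 1 / 9.1809 ≈ 0.10892178

0.108922


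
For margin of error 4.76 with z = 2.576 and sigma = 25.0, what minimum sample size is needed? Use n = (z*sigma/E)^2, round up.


z*sigma/E = 2.576 * 25.0 / 4.76 = 230/17 ≈ 13.529412
(z*sigma/E)^2 = 52900/289 ≈ 183.044983
round up: n = 184

184


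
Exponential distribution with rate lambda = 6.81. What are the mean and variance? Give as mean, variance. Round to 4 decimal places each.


mean = 1/lam, var = 1/lam^2
mean = 1 / 6.81 = 100/681 ≈ 0.146843
lam^2 = 6.81^2 = 46.3761
var = 1 / 46.3761 ≈ 0.021563

0.1468, 0.0216


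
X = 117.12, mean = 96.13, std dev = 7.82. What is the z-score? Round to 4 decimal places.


z = (X - mu) / sigma
X - mu = 117.12 - 96.13 = 20.99
z = 20.99 / 7.82 = 2099/782 ≈ 2.684143

2.6841


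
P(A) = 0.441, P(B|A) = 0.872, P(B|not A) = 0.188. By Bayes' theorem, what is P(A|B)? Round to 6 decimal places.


P(A|B) = P(B|A)*P(A) / P(B), P(B) = P(B|A)*P(A) + P(B|not A)*P(not A)
P(B|A)*P(A) = 0.872 * 0.441 = 0.384552
P(B|not A)*P(not A) = 0.188 * 0.559 = 0.105092
P(B) = 0.384552 + 0.105092 = 0.489644
P(A|B) = 0.384552 / 0.489644 ≈ 0.78537060

0.785371


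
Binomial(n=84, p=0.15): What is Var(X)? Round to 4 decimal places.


Var = n*p*(1-p) = 84 * 0.15 * 0.85 = 10.71

10.7100


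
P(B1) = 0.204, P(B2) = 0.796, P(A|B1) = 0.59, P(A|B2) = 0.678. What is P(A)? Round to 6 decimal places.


P(A) = P(A|B1)*P(B1) + P(A|B2)*P(B2)
P(A|B1)*P(B1) = 0.59 * 0.204 = 0.12036
P(A|B2)*P(B2) = 0.678 * 0.796 = 0.539688
P(A) = 0.12036 + 0.539688 = 0.660048

0.660048


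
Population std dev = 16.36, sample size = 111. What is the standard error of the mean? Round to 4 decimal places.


SE = sigma / sqrt(n)
sqrt(111) ≈ 10.535654
SE = 16.36 / 10.535654 ≈ 1.552822

1.5528


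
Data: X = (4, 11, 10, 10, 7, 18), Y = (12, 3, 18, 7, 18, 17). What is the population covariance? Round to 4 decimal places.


Cov = (1/n)*sum((xi-xbar)(yi-ybar))
n = 6, xbar = 60/6 = 10, ybar = 75/6 = 12.5
sum((xi-xbar)(yi-ybar)) = 13
Cov = 13 / 6 = 13/6 ≈ 2.166667

2.1667


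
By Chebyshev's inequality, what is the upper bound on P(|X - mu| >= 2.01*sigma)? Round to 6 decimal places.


P <= 1/k^2
k^2 = 2.01^2 = 4.0401
1/k^2 = 1 / 4.0401 ≈ 0.24751863

0.247519


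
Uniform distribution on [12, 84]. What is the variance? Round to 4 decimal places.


Var = (b-a)^2 / 12
(b-a)^2 = (84 - 12)^2 = 5184
Var = 5184/12 = 432

432.0000


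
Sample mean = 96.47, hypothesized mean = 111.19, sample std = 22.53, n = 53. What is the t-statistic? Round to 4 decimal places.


t = (xbar - mu0) / (s/sqrt(n))
xbar - mu0 = 96.47 - 111.19 = -14.72
sqrt(53) ≈ 7.28010989
s/sqrt(n) = 22.53 / 7.28010989 ≈ 3.09473351
t = -14.72 / 3.09473351 ≈ -4.756468

-4.7565


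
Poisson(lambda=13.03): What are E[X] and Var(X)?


E[X] = Var(X) = lambda = 13.03

13.03, 13.03


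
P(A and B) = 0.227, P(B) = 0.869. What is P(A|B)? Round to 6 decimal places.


P(A|B) = P(A and B) / P(B) = 0.227 / 0.869 = 227/869 ≈ 0.26121979

0.261220


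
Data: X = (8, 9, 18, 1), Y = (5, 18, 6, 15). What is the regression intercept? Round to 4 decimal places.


a = ybar - b*xbar, where b = sum((xi-xbar)(yi-ybar)) / sum((xi-xbar)^2)
n = 4, xbar = 36/4 = 9, ybar = 44/4 = 11
Sxy = sum((xi-xbar)(yi-ybar)) = -71
Sxx = sum((xi-xbar)^2) = 146
b = Sxy / Sxx = -71/146 ≈ -0.486301
a = 11 - (-0.486301) * 9 = 2245/146 ≈ 15.376712

15.3767


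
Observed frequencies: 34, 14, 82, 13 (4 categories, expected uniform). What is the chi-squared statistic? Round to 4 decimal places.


chi2 = sum((O-E)^2/E), E = total/4
total = 143, E = 143/4 = 35.75
(34 - 35.75)^2 / 35.75 = 3.0625 / 35.75 = 49/572 ≈ 0.085664
(14 - 35.75)^2 / 35.75 = 473.0625 / 35.75 = 7569/572 ≈ 13.232517
(82 - 35.75)^2 / 35.75 = 2139.0625 / 35.75 = 34225/572 ≈ 59.833916
(13 - 35.75)^2 / 35.75 = 517.5625 / 35.75 = 637/44 ≈ 14.477273
chi2 = 12531/143 ≈ 87.629371

87.6294


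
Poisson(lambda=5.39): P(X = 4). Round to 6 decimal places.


P = e^(-lam) * lam^k / k!
e^(-5.39) ≈ 0.004561973
lam^k = 5.39^4 ≈ 844.024514
k! = 4! = 24
P = 0.004561973 * 844.024514 / 24 ≈ 0.160434

0.160434


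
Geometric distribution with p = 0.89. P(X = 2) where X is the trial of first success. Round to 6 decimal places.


P = (1-p)^(k-1) * p
(1-p)^(k-1) = 0.11^1 = 0.11
P = 0.11 * 0.89 = 0.0979

0.097900


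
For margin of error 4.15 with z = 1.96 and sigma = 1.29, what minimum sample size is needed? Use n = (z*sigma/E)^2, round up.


z*sigma/E = 1.96 * 1.29 / 4.15 ≈ 0.609253
(z*sigma/E)^2 ≈ 0.371189
round up: n = 1

1


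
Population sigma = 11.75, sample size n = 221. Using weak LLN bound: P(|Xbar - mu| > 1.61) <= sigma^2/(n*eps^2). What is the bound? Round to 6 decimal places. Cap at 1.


bound = min(1, sigma^2/(n*eps^2))
sigma^2 = 11.75^2 = 138.0625
n*eps^2 = 221 * 1.61^2 = 221 * 2.5921 = 572.8541
sigma^2/(n*eps^2) = 138.0625 / 572.8541 ≈ 0.24100814

0.241008


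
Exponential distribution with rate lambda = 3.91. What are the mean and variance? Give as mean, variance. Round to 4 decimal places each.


mean = 1/lam, var = 1/lam^2
mean = 1 / 3.91 = 100/391 ≈ 0.255754
lam^2 = 3.91^2 = 15.2881
var = 1 / 15.2881 ≈ 0.065410

0.2558, 0.0654


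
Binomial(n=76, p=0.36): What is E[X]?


E[X] = n*p = 76 * 0.36 = 27.36

27.36


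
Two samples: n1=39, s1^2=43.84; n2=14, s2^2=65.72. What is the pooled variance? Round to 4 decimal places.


sp^2 = ((n1-1)*s1^2 + (n2-1)*s2^2)/(n1+n2-2)
(n1-1)*s1^2 = 38 * 43.84 = 1665.92
(n2-1)*s2^2 = 13 * 65.72 = 854.36
numerator = 1665.92 + 854.36 = 2520.28
n1+n2-2 = 51
sp^2 = 2520.28 / 51 = 63007/1275 ≈ 49.417255

49.4173


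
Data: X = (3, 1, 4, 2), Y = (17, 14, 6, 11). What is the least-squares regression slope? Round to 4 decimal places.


b = sum((xi-xbar)(yi-ybar)) / sum((xi-xbar)^2)
n = 4, xbar = 10/4 = 2.5, ybar = 48/4 = 12
Sxy = sum((xi-xbar)(yi-ybar)) = -9
Sxx = sum((xi-xbar)^2) = 5
b = Sxy / Sxx = -1.8

-1.8000


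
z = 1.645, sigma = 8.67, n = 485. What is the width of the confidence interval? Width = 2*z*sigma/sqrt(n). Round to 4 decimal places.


width = 2*z*sigma/sqrt(n)
2*z*sigma = 2 * 1.645 * 8.67 = 28.5243
sqrt(485) ≈ 22.022716
width = 28.5243 / 22.022716 ≈ 1.295222

1.2952


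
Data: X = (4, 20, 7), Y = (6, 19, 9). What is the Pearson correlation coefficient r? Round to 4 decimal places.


r = sum((xi-xbar)(yi-ybar)) / sqrt(sum((xi-xbar)^2) * sum((yi-ybar)^2))
n = 3, xbar = 31/3 ≈ 10.333333, ybar = 34/3 ≈ 11.333333
Sxy = sum((xi-xbar)(yi-ybar)) = 347/3 ≈ 115.666667
Sxx = sum((xi-xbar)^2) = 434/3 ≈ 144.666667
Syy = sum((yi-ybar)^2) = 278/3 ≈ 92.666667
sqrt(Sxx*Syy) ≈ 115.783323
r = Sxy / sqrt(Sxx*Syy) = 115.666667 / 115.783323 ≈ 0.998992

0.9990


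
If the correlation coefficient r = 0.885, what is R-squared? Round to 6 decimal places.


R^2 = r^2 = (0.885)^2 = 0.783225

0.783225


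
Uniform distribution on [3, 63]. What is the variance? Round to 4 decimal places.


Var = (b-a)^2 / 12
(b-a)^2 = (63 - 3)^2 = 3600
Var = 3600/12 = 300

300.0000


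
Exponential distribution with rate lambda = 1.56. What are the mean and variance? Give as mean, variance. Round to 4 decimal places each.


mean = 1/lam, var = 1/lam^2
mean = 1 / 1.56 = 25/39 ≈ 0.641026
lam^2 = 1.56^2 = 2.4336
var = 1 / 2.4336 = 625/1521 ≈ 0.410914

0.6410, 0.4109


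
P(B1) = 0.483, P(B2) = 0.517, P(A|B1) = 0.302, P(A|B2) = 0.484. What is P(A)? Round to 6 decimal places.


P(A) = P(A|B1)*P(B1) + P(A|B2)*P(B2)
P(A|B1)*P(B1) = 0.302 * 0.483 = 0.145866
P(A|B2)*P(B2) = 0.484 * 0.517 = 0.250228
P(A) = 0.145866 + 0.250228 = 0.396094

0.396094


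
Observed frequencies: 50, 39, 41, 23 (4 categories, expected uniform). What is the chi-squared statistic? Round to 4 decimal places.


chi2 = sum((O-E)^2/E), E = total/4
total = 153, E = 153/4 = 38.25
(50 - 38.25)^2 / 38.25 = 138.0625 / 38.25 = 2209/612 ≈ 3.609477
(39 - 38.25)^2 / 38.25 = 0.5625 / 38.25 = 1/68 ≈ 0.014706
(41 - 38.25)^2 / 38.25 = 7.5625 / 38.25 = 121/612 ≈ 0.197712
(23 - 38.25)^2 / 38.25 = 232.5625 / 38.25 = 3721/612 ≈ 6.080065
chi2 = 505/51 ≈ 9.901961

9.9020


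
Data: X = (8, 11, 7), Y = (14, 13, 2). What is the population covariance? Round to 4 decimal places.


Cov = (1/n)*sum((xi-xbar)(yi-ybar))
n = 3, xbar = 26/3 ≈ 8.666667, ybar = 29/3 ≈ 9.666667
sum((xi-xbar)(yi-ybar)) = 53/3 ≈ 17.666667
Cov = 17.666667 / 3 = 53/9 ≈ 5.888889

5.8889


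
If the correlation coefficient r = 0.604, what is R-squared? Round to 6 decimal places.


R^2 = r^2 = (0.604)^2 = 0.364816

0.364816


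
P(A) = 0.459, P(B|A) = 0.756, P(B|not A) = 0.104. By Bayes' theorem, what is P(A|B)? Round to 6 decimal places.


P(A|B) = P(B|A)*P(A) / P(B), P(B) = P(B|A)*P(A) + P(B|not A)*P(not A)
P(B|A)*P(A) = 0.756 * 0.459 = 0.347004
P(B|not A)*P(not A) = 0.104 * 0.541 = 0.056264
P(B) = 0.347004 + 0.056264 = 0.403268
P(A|B) = 0.347004 / 0.403268 ≈ 0.86047988

0.860480


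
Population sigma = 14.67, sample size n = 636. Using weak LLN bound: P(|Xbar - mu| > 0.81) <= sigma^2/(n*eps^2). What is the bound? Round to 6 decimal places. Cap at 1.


bound = min(1, sigma^2/(n*eps^2))
sigma^2 = 14.67^2 = 215.2089
n*eps^2 = 636 * 0.81^2 = 636 * 0.6561 = 417.2796
sigma^2/(n*eps^2) = 215.2089 / 417.2796 ≈ 0.51574268

0.515743


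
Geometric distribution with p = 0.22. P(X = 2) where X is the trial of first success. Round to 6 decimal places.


P = (1-p)^(k-1) * p
(1-p)^(k-1) = 0.78^1 = 0.78
P = 0.78 * 0.22 = 0.1716

0.171600


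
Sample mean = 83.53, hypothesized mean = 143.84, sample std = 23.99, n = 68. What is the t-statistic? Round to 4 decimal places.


t = (xbar - mu0) / (s/sqrt(n))
xbar - mu0 = 83.53 - 143.84 = -60.31
sqrt(68) ≈ 8.24621125
s/sqrt(n) = 23.99 / 8.24621125 ≈ 2.90921482
t = -60.31 / 2.90921482 ≈ -20.730679

-20.7307


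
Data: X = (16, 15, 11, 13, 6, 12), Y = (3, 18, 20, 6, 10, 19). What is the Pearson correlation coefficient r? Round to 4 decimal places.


r = sum((xi-xbar)(yi-ybar)) / sqrt(sum((xi-xbar)^2) * sum((yi-ybar)^2))
n = 6, xbar = 73/6 ≈ 12.166667, ybar = 76/6 = 38/3 ≈ 12.666667
Sxy = sum((xi-xbar)(yi-ybar)) = -62/3 ≈ -20.666667
Sxx = sum((xi-xbar)^2) = 377/6 ≈ 62.833333
Syy = sum((yi-ybar)^2) = 802/3 ≈ 267.333333
sqrt(Sxx*Syy) ≈ 129.604955
r = Sxy / sqrt(Sxx*Syy) = -20.666667 / 129.604955 ≈ -0.159459

-0.1595


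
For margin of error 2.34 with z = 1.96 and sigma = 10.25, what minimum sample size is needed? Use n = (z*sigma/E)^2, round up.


z*sigma/E = 1.96 * 10.25 / 2.34 = 2009/234 ≈ 8.585470
(z*sigma/E)^2 ≈ 73.710297
round up: n = 74

74


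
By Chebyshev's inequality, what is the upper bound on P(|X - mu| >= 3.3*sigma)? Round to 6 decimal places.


P <= 1/k^2
k^2 = 3.3^2 = 10.89
1/k^2 = 1 / 10.89 = 100/1089 ≈ 0.09182736

0.091827


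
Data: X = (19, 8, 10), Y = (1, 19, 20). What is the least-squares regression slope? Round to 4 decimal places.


b = sum((xi-xbar)(yi-ybar)) / sum((xi-xbar)^2)
n = 3, xbar = 37/3 ≈ 12.333333, ybar = 40/3 ≈ 13.333333
Sxy = sum((xi-xbar)(yi-ybar)) = -367/3 ≈ -122.333333
Sxx = sum((xi-xbar)^2) = 206/3 ≈ 68.666667
b = Sxy / Sxx = -367/206 ≈ -1.781553

-1.7816


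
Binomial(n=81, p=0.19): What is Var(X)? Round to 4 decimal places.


Var = n*p*(1-p) = 81 * 0.19 * 0.81 = 12.4659

12.4659


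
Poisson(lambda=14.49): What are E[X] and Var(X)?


E[X] = Var(X) = lambda = 14.49

14.49, 14.49


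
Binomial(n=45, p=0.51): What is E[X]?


E[X] = n*p = 45 * 0.51 = 22.95

22.95


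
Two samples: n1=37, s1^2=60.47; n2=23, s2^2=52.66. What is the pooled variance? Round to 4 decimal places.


sp^2 = ((n1-1)*s1^2 + (n2-1)*s2^2)/(n1+n2-2)
(n1-1)*s1^2 = 36 * 60.47 = 2176.92
(n2-1)*s2^2 = 22 * 52.66 = 1158.52
numerator = 2176.92 + 1158.52 = 3335.44
n1+n2-2 = 58
sp^2 = 3335.44 / 58 = 41693/725 ≈ 57.507586

57.5076


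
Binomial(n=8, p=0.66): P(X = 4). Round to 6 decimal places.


P = C(n,k) * p^k * (1-p)^(n-k)
C(8,4) = 70
p^k = 0.66^4 ≈ 0.1897474
(1-p)^(n-k) = 0.34^4 = 0.01336336
P = 70 * 0.1897474 * 0.01336336 ≈ 0.177496

0.177496


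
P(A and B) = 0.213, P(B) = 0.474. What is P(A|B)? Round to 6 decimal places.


P(A|B) = P(A and B) / P(B) = 0.213 / 0.474 = 71/158 ≈ 0.44936709

0.449367


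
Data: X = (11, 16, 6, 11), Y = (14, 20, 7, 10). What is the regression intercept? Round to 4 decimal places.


a = ybar - b*xbar, where b = sum((xi-xbar)(yi-ybar)) / sum((xi-xbar)^2)
n = 4, xbar = 44/4 = 11, ybar = 51/4 = 12.75
Sxy = sum((xi-xbar)(yi-ybar)) = 65
Sxx = sum((xi-xbar)^2) = 50
b = Sxy / Sxx = 1.3
a = 12.75 - 1.3 * 11 = -1.55

-1.5500


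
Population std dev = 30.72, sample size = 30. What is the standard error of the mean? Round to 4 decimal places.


SE = sigma / sqrt(n)
sqrt(30) ≈ 5.477226
SE = 30.72 / 5.477226 ≈ 5.608679

5.6087


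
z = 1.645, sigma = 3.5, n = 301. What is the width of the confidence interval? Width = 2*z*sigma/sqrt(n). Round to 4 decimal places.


width = 2*z*sigma/sqrt(n)
2*z*sigma = 2 * 1.645 * 3.5 = 11.515
sqrt(301) ≈ 17.349352
width = 11.515 / 17.349352 ≈ 0.663714

0.6637


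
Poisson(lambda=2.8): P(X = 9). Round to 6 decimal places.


P = e^(-lam) * lam^k / k!
e^(-2.8) ≈ 0.06081006
lam^k = 2.8^9 ≈ 10578.455953
k! = 9! = 362880
P = 0.06081006 * 10578.455953 / 362880 ≈ 0.001773

0.001773


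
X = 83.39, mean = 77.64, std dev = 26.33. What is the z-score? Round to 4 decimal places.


z = (X - mu) / sigma
X - mu = 83.39 - 77.64 = 5.75
z = 5.75 / 26.33 = 575/2633 ≈ 0.218382

0.2184


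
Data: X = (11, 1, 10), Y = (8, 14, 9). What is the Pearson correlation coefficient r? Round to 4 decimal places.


r = sum((xi-xbar)(yi-ybar)) / sqrt(sum((xi-xbar)^2) * sum((yi-ybar)^2))
n = 3, xbar = 22/3 ≈ 7.333333, ybar = 31/3 ≈ 10.333333
Sxy = sum((xi-xbar)(yi-ybar)) = -106/3 ≈ -35.333333
Sxx = sum((xi-xbar)^2) = 182/3 ≈ 60.666667
Syy = sum((yi-ybar)^2) = 62/3 ≈ 20.666667
sqrt(Sxx*Syy) ≈ 35.408725
r = Sxy / sqrt(Sxx*Syy) = -35.333333 / 35.408725 ≈ -0.997871

-0.9979


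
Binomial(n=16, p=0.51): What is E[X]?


E[X] = n*p = 16 * 0.51 = 8.16

8.16


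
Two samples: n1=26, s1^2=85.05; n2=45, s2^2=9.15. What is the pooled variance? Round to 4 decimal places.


sp^2 = ((n1-1)*s1^2 + (n2-1)*s2^2)/(n1+n2-2)
(n1-1)*s1^2 = 25 * 85.05 = 2126.25
(n2-1)*s2^2 = 44 * 9.15 = 402.6
numerator = 2126.25 + 402.6 = 2528.85
n1+n2-2 = 69
sp^2 = 2528.85 / 69 = 36.65

36.6500


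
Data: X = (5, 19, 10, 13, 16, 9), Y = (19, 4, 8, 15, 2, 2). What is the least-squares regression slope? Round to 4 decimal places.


b = sum((xi-xbar)(yi-ybar)) / sum((xi-xbar)^2)
n = 6, xbar = 72/6 = 12, ybar = 50/6 = 25/3 ≈ 8.333333
Sxy = sum((xi-xbar)(yi-ybar)) = -104
Sxx = sum((xi-xbar)^2) = 128
b = Sxy / Sxx = -0.8125

-0.8125


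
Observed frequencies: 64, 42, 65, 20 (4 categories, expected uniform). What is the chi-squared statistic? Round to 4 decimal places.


chi2 = sum((O-E)^2/E), E = total/4
total = 191, E = 191/4 = 47.75
(64 - 47.75)^2 / 47.75 = 264.0625 / 47.75 = 4225/764 ≈ 5.530105
(42 - 47.75)^2 / 47.75 = 33.0625 / 47.75 = 529/764 ≈ 0.692408
(65 - 47.75)^2 / 47.75 = 297.5625 / 47.75 = 4761/764 ≈ 6.231675
(20 - 47.75)^2 / 47.75 = 770.0625 / 47.75 = 12321/764 ≈ 16.126963
chi2 = 5459/191 ≈ 28.581152

28.5812


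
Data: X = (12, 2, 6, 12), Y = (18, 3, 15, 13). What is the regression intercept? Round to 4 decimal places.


a = ybar - b*xbar, where b = sum((xi-xbar)(yi-ybar)) / sum((xi-xbar)^2)
n = 4, xbar = 32/4 = 8, ybar = 49/4 = 12.25
Sxy = sum((xi-xbar)(yi-ybar)) = 76
Sxx = sum((xi-xbar)^2) = 72
b = Sxy / Sxx = 19/18 ≈ 1.055556
a = 12.25 - 1.055556 * 8 = 137/36 ≈ 3.805556

3.8056


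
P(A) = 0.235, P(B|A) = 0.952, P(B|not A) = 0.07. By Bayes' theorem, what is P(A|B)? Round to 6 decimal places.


P(A|B) = P(B|A)*P(A) / P(B), P(B) = P(B|A)*P(A) + P(B|not A)*P(not A)
P(B|A)*P(A) = 0.952 * 0.235 = 0.22372
P(B|not A)*P(not A) = 0.07 * 0.765 = 0.05355
P(B) = 0.22372 + 0.05355 = 0.27727
P(A|B) = 0.22372 / 0.27727 = 188/233 ≈ 0.80686695

0.806867


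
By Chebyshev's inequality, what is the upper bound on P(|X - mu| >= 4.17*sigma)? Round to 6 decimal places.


P <= 1/k^2
k^2 = 4.17^2 = 17.3889
1/k^2 = 1 / 17.3889 ≈ 0.05750795

0.057508


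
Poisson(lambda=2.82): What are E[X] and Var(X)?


E[X] = Var(X) = lambda = 2.82

2.82, 2.82


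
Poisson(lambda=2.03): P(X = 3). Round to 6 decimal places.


P = e^(-lam) * lam^k / k!
e^(-2.03) ≈ 0.1313355
lam^k = 2.03^3 = 8.365427
k! = 3! = 6
P = 0.1313355 * 8.365427 / 6 ≈ 0.183113

0.183113


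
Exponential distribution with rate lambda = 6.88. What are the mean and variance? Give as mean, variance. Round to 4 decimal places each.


mean = 1/lam, var = 1/lam^2
mean = 1 / 6.88 = 25/172 ≈ 0.145349
lam^2 = 6.88^2 = 47.3344
var = 1 / 47.3344 ≈ 0.021126

0.1453, 0.0211


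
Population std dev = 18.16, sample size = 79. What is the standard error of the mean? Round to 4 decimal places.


SE = sigma / sqrt(n)
sqrt(79) ≈ 8.888194
SE = 18.16 / 8.888194 ≈ 2.043160

2.0432


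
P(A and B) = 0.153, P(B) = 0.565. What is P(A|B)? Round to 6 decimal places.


P(A|B) = P(A and B) / P(B) = 0.153 / 0.565 = 153/565 ≈ 0.27079646

0.270796


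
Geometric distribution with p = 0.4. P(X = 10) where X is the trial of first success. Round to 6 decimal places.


P = (1-p)^(k-1) * p
(1-p)^(k-1) = 0.6^9 ≈ 0.01007770
P = 0.01007770 * 0.4 ≈ 0.004031078

0.004031


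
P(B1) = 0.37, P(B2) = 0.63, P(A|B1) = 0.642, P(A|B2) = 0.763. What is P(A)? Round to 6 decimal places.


P(A) = P(A|B1)*P(B1) + P(A|B2)*P(B2)
P(A|B1)*P(B1) = 0.642 * 0.37 = 0.23754
P(A|B2)*P(B2) = 0.763 * 0.63 = 0.48069
P(A) = 0.23754 + 0.48069 = 0.71823

0.718230


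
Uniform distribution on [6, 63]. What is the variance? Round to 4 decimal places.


Var = (b-a)^2 / 12
(b-a)^2 = (63 - 6)^2 = 3249
Var = 3249/12 = 270.75

270.7500


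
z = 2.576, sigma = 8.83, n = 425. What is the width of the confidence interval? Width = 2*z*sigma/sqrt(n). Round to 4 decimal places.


width = 2*z*sigma/sqrt(n)
2*z*sigma = 2 * 2.576 * 8.83 = 45.49216
sqrt(425) ≈ 20.615528
width = 45.49216 / 20.615528 ≈ 2.206694

2.2067


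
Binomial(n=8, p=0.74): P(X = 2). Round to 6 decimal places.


P = C(n,k) * p^k * (1-p)^(n-k)
C(8,2) = 28
p^k = 0.74^2 = 0.5476
(1-p)^(n-k) = 0.26^6 ≈ 0.0003089158
P = 28 * 0.5476 * 0.0003089158 ≈ 0.004737

0.004737


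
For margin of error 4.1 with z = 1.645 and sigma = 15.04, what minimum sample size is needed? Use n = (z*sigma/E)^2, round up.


z*sigma/E = 1.645 * 15.04 / 4.1 = 30926/5125 ≈ 6.034341
(z*sigma/E)^2 ≈ 36.413277
round up: n = 37

37


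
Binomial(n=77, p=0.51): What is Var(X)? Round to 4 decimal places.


Var = n*p*(1-p) = 77 * 0.51 * 0.49 = 19.2423

19.2423


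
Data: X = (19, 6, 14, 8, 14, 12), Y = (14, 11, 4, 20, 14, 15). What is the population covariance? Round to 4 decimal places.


Cov = (1/n)*sum((xi-xbar)(yi-ybar))
n = 6, xbar = 73/6 ≈ 12.166667, ybar = 78/6 = 13
sum((xi-xbar)(yi-ybar)) = -25
Cov = -25 / 6 = -25/6 ≈ -4.166667

-4.1667


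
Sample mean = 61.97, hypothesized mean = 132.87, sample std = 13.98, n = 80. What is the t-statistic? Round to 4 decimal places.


t = (xbar - mu0) / (s/sqrt(n))
xbar - mu0 = 61.97 - 132.87 = -70.9
sqrt(80) ≈ 8.94427191
s/sqrt(n) = 13.98 / 8.94427191 ≈ 1.56301152
t = -70.9 / 1.56301152 ≈ -45.361150

-45.3612


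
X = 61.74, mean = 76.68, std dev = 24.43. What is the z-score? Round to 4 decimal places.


z = (X - mu) / sigma
X - mu = 61.74 - 76.68 = -14.94
z = -14.94 / 24.43 = -1494/2443 ≈ -0.611543

-0.6115


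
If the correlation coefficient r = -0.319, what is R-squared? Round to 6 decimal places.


R^2 = r^2 = (-0.319)^2 = 0.101761

0.101761


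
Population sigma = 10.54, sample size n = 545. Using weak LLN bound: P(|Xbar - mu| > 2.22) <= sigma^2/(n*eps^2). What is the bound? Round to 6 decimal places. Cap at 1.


bound = min(1, sigma^2/(n*eps^2))
sigma^2 = 10.54^2 = 111.0916
n*eps^2 = 545 * 2.22^2 = 545 * 4.9284 = 2685.978
sigma^2/(n*eps^2) = 111.0916 / 2685.978 ≈ 0.04135983

0.041360


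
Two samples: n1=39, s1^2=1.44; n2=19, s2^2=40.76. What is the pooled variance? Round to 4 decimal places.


sp^2 = ((n1-1)*s1^2 + (n2-1)*s2^2)/(n1+n2-2)
(n1-1)*s1^2 = 38 * 1.44 = 54.72
(n2-1)*s2^2 = 18 * 40.76 = 733.68
numerator = 54.72 + 733.68 = 788.4
n1+n2-2 = 56
sp^2 = 788.4 / 56 = 1971/140 ≈ 14.078571

14.0786


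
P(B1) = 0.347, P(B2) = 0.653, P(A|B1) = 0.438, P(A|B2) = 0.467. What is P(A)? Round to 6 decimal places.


P(A) = P(A|B1)*P(B1) + P(A|B2)*P(B2)
P(A|B1)*P(B1) = 0.438 * 0.347 = 0.151986
P(A|B2)*P(B2) = 0.467 * 0.653 = 0.304951
P(A) = 0.151986 + 0.304951 = 0.456937

0.456937


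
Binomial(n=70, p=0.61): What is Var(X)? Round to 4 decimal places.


Var = n*p*(1-p) = 70 * 0.61 * 0.39 = 16.653

16.6530


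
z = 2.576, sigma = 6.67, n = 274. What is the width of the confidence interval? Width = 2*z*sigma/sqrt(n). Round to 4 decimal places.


width = 2*z*sigma/sqrt(n)
2*z*sigma = 2 * 2.576 * 6.67 = 34.36384
sqrt(274) ≈ 16.552945
width = 34.36384 / 16.552945 ≈ 2.075995

2.0760


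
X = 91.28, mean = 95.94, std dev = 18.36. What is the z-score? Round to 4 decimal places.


z = (X - mu) / sigma
X - mu = 91.28 - 95.94 = -4.66
z = -4.66 / 18.36 = -233/918 ≈ -0.253813

-0.2538


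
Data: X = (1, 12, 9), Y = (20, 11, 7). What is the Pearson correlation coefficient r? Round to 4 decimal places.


r = sum((xi-xbar)(yi-ybar)) / sqrt(sum((xi-xbar)^2) * sum((yi-ybar)^2))
n = 3, xbar = 22/3 ≈ 7.333333, ybar = 38/3 ≈ 12.666667
Sxy = sum((xi-xbar)(yi-ybar)) = -191/3 ≈ -63.666667
Sxx = sum((xi-xbar)^2) = 194/3 ≈ 64.666667
Syy = sum((yi-ybar)^2) = 266/3 ≈ 88.666667
sqrt(Sxx*Syy) ≈ 75.721713
r = Sxy / sqrt(Sxx*Syy) = -63.666667 / 75.721713 ≈ -0.840798

-0.8408


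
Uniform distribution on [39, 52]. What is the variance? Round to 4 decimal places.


Var = (b-a)^2 / 12
(b-a)^2 = (52 - 39)^2 = 169
Var = 169/12 ≈ 14.083333

14.0833


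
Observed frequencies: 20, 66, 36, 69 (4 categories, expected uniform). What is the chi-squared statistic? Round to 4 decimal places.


chi2 = sum((O-E)^2/E), E = total/4
total = 191, E = 191/4 = 47.75
(20 - 47.75)^2 / 47.75 = 770.0625 / 47.75 = 12321/764 ≈ 16.126963
(66 - 47.75)^2 / 47.75 = 333.0625 / 47.75 = 5329/764 ≈ 6.975131
(36 - 47.75)^2 / 47.75 = 138.0625 / 47.75 = 2209/764 ≈ 2.891361
(69 - 47.75)^2 / 47.75 = 451.5625 / 47.75 = 7225/764 ≈ 9.456806
chi2 = 6771/191 ≈ 35.450262

35.4503


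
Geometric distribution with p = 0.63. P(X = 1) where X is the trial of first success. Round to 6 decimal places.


P = (1-p)^(k-1) * p
(1-p)^(k-1) = 0.37^0 = 1
P = 1 * 0.63 = 0.63

0.630000


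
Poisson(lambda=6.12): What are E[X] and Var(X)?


E[X] = Var(X) = lambda = 6.12

6.12, 6.12


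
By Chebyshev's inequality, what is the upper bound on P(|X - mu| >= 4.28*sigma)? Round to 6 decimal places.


P <= 1/k^2
k^2 = 4.28^2 = 18.3184
1/k^2 = 1 / 18.3184 ≈ 0.05458992

0.054590


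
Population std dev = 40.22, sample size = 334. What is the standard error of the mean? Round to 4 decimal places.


SE = sigma / sqrt(n)
sqrt(334) ≈ 18.275667
SE = 40.22 / 18.275667 ≈ 2.200740

2.2007


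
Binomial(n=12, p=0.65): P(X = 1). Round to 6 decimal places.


P = C(n,k) * p^k * (1-p)^(n-k)
C(12,1) = 12
p^k = 0.65^1 = 0.65
(1-p)^(n-k) = 0.35^11 ≈ 0.000009654916
P = 12 * 0.65 * 0.000009654916 ≈ 0.000075

0.000075


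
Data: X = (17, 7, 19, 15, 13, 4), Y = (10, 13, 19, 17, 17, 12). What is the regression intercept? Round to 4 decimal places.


a = ybar - b*xbar, where b = sum((xi-xbar)(yi-ybar)) / sum((xi-xbar)^2)
n = 6, xbar = 75/6 = 12.5, ybar = 88/6 = 44/3 ≈ 14.666667
Sxy = sum((xi-xbar)(yi-ybar)) = 46
Sxx = sum((xi-xbar)^2) = 171.5
b = Sxy / Sxx = 92/343 ≈ 0.268222
a = 14.666667 - 0.268222 * 12.5 = 11642/1029 ≈ 11.313897

11.3139


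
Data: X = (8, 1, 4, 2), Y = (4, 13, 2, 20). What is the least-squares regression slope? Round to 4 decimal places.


b = sum((xi-xbar)(yi-ybar)) / sum((xi-xbar)^2)
n = 4, xbar = 15/4 = 3.75, ybar = 39/4 = 9.75
Sxy = sum((xi-xbar)(yi-ybar)) = -53.25
Sxx = sum((xi-xbar)^2) = 28.75
b = Sxy / Sxx = -213/115 ≈ -1.852174

-1.8522


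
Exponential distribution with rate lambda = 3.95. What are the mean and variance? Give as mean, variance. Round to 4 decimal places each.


mean = 1/lam, var = 1/lam^2
mean = 1 / 3.95 = 20/79 ≈ 0.253165
lam^2 = 3.95^2 = 15.6025
var = 1 / 15.6025 = 400/6241 ≈ 0.064092

0.2532, 0.0641


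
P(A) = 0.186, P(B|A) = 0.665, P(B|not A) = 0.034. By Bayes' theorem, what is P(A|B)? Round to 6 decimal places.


P(A|B) = P(B|A)*P(A) / P(B), P(B) = P(B|A)*P(A) + P(B|not A)*P(not A)
P(B|A)*P(A) = 0.665 * 0.186 = 0.12369
P(B|not A)*P(not A) = 0.034 * 0.814 = 0.027676
P(B) = 0.12369 + 0.027676 = 0.151366
P(A|B) = 0.12369 / 0.151366 ≈ 0.81715841

0.817158


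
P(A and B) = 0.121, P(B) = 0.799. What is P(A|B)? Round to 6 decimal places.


P(A|B) = P(A and B) / P(B) = 0.121 / 0.799 = 121/799 ≈ 0.15143930

0.151439


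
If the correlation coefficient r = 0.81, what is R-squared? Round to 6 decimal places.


R^2 = r^2 = (0.81)^2 = 0.6561

0.656100


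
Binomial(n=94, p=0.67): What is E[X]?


E[X] = n*p = 94 * 0.67 = 62.98

62.98


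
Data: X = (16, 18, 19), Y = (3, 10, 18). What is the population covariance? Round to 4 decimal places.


Cov = (1/n)*sum((xi-xbar)(yi-ybar))
n = 3, xbar = 53/3 ≈ 17.666667, ybar = 31/3 ≈ 10.333333
sum((xi-xbar)(yi-ybar)) = 67/3 ≈ 22.333333
Cov = 22.333333 / 3 = 67/9 ≈ 7.444444

7.4444


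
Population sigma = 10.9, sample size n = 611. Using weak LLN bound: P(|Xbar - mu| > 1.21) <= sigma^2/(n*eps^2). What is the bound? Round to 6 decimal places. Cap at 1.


bound = min(1, sigma^2/(n*eps^2))
sigma^2 = 10.9^2 = 118.81
n*eps^2 = 611 * 1.21^2 = 611 * 1.4641 = 894.5651
sigma^2/(n*eps^2) = 118.81 / 894.5651 ≈ 0.13281314

0.132813


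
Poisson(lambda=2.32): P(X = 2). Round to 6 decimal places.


P = e^(-lam) * lam^k / k!
e^(-2.32) ≈ 0.09827359
lam^k = 2.32^2 = 5.3824
k! = 2! = 2
P = 0.09827359 * 5.3824 / 2 ≈ 0.264474

0.264474


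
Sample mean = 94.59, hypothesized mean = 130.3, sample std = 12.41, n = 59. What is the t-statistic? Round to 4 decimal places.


t = (xbar - mu0) / (s/sqrt(n))
xbar - mu0 = 94.59 - 130.3 = -35.71
sqrt(59) ≈ 7.68114575
s/sqrt(n) = 12.41 / 7.68114575 ≈ 1.61564439
t = -35.71 / 1.61564439 ≈ -22.102636

-22.1026


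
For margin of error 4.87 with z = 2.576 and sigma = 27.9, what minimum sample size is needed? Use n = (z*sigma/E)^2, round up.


z*sigma/E = 2.576 * 27.9 / 4.87 ≈ 14.757782
(z*sigma/E)^2 ≈ 217.792140
round up: n = 218

218


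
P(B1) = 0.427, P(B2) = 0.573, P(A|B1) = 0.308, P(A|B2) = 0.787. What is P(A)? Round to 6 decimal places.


P(A) = P(A|B1)*P(B1) + P(A|B2)*P(B2)
P(A|B1)*P(B1) = 0.308 * 0.427 = 0.131516
P(A|B2)*P(B2) = 0.787 * 0.573 = 0.450951
P(A) = 0.131516 + 0.450951 = 0.582467

0.582467


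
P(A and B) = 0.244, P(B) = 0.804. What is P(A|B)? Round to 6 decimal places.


P(A|B) = P(A and B) / P(B) = 0.244 / 0.804 = 61/201 ≈ 0.30348259

0.303483


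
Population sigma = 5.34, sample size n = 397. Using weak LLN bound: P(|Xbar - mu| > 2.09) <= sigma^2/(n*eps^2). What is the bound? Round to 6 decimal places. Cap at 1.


bound = min(1, sigma^2/(n*eps^2))
sigma^2 = 5.34^2 = 28.5156
n*eps^2 = 397 * 2.09^2 = 397 * 4.3681 = 1734.1357
sigma^2/(n*eps^2) = 28.5156 / 1734.1357 ≈ 0.01644370

0.016444


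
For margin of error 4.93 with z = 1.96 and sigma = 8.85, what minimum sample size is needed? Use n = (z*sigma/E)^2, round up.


z*sigma/E = 1.96 * 8.85 / 4.93 = 8673/2465 ≈ 3.518458
(z*sigma/E)^2 ≈ 12.379550
round up: n = 13

13


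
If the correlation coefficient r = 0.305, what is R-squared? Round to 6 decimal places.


R^2 = r^2 = (0.305)^2 = 0.093025

0.093025


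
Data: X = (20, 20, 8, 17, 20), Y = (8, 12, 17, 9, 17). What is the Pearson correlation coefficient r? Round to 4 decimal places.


r = sum((xi-xbar)(yi-ybar)) / sqrt(sum((xi-xbar)^2) * sum((yi-ybar)^2))
n = 5, xbar = 85/5 = 17, ybar = 63/5 = 12.6
Sxy = sum((xi-xbar)(yi-ybar)) = -42
Sxx = sum((xi-xbar)^2) = 108
Syy = sum((yi-ybar)^2) = 73.2
sqrt(Sxx*Syy) ≈ 88.913441
r = Sxy / sqrt(Sxx*Syy) = -42 / 88.913441 ≈ -0.472370

-0.4724


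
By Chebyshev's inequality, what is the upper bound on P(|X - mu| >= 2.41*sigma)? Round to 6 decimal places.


P <= 1/k^2
k^2 = 2.41^2 = 5.8081
1/k^2 = 1 / 5.8081 ≈ 0.17217334

0.172173


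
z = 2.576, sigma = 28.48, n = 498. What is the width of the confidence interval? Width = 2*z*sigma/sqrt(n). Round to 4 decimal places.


width = 2*z*sigma/sqrt(n)
2*z*sigma = 2 * 2.576 * 28.48 = 146.72896
sqrt(498) ≈ 22.315914
width = 146.72896 / 22.315914 ≈ 6.575082

6.5751


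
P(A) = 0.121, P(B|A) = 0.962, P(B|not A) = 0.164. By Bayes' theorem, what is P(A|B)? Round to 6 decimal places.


P(A|B) = P(B|A)*P(A) / P(B), P(B) = P(B|A)*P(A) + P(B|not A)*P(not A)
P(B|A)*P(A) = 0.962 * 0.121 = 0.116402
P(B|not A)*P(not A) = 0.164 * 0.879 = 0.144156
P(B) = 0.116402 + 0.144156 = 0.260558
P(A|B) = 0.116402 / 0.260558 ≈ 0.44674122

0.446741


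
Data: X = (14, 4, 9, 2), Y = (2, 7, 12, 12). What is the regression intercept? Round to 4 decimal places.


a = ybar - b*xbar, where b = sum((xi-xbar)(yi-ybar)) / sum((xi-xbar)^2)
n = 4, xbar = 29/4 = 7.25, ybar = 33/4 = 8.25
Sxy = sum((xi-xbar)(yi-ybar)) = -51.25
Sxx = sum((xi-xbar)^2) = 86.75
b = Sxy / Sxx = -205/347 ≈ -0.590778
a = 8.25 - (-0.590778) * 7.25 = 4349/347 ≈ 12.533141

12.5331


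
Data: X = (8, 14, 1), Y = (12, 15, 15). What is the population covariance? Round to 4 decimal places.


Cov = (1/n)*sum((xi-xbar)(yi-ybar))
n = 3, xbar = 23/3 ≈ 7.666667, ybar = 42/3 = 14
sum((xi-xbar)(yi-ybar)) = -1
Cov = -1 / 3 = -1/3 ≈ -0.333333

-0.3333


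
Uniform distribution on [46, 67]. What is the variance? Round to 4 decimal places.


Var = (b-a)^2 / 12
(b-a)^2 = (67 - 46)^2 = 441
Var = 441/12 = 36.75

36.7500


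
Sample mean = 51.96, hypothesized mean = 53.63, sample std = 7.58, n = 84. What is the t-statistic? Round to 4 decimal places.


t = (xbar - mu0) / (s/sqrt(n))
xbar - mu0 = 51.96 - 53.63 = -1.67
sqrt(84) ≈ 9.16515139
s/sqrt(n) = 7.58 / 9.16515139 ≈ 0.82704580
t = -1.67 / 0.82704580 ≈ -2.019235

-2.0192


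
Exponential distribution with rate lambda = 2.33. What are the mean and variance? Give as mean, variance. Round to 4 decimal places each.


mean = 1/lam, var = 1/lam^2
mean = 1 / 2.33 = 100/233 ≈ 0.429185
lam^2 = 2.33^2 = 5.4289
var = 1 / 5.4289 ≈ 0.184199

0.4292, 0.1842


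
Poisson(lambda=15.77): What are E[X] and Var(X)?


E[X] = Var(X) = lambda = 15.77

15.77, 15.77


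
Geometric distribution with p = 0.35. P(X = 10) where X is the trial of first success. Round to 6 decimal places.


P = (1-p)^(k-1) * p
(1-p)^(k-1) = 0.65^9 ≈ 0.02071191
P = 0.02071191 * 0.35 ≈ 0.007249169

0.007249


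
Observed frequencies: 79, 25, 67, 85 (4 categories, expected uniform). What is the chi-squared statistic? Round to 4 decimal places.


chi2 = sum((O-E)^2/E), E = total/4
total = 256, E = 256/4 = 64
(79 - 64)^2 / 64 = 225 / 64 = 3.515625
(25 - 64)^2 / 64 = 1521 / 64 = 23.765625
(67 - 64)^2 / 64 = 9 / 64 = 0.140625
(85 - 64)^2 / 64 = 441 / 64 = 6.890625
chi2 = 34.3125

34.3125


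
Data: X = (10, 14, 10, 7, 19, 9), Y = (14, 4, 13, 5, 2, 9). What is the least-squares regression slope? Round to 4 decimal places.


b = sum((xi-xbar)(yi-ybar)) / sum((xi-xbar)^2)
n = 6, xbar = 69/6 = 11.5, ybar = 47/6 ≈ 7.833333
Sxy = sum((xi-xbar)(yi-ybar)) = -60.5
Sxx = sum((xi-xbar)^2) = 93.5
b = Sxy / Sxx = -11/17 ≈ -0.647059

-0.6471


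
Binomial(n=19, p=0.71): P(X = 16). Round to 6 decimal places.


P = C(n,k) * p^k * (1-p)^(n-k)
C(19,16) = 969
p^k = 0.71^16 ≈ 0.004169976
(1-p)^(n-k) = 0.29^3 = 0.024389
P = 969 * 0.004169976 * 0.024389 ≈ 0.098549

0.098549


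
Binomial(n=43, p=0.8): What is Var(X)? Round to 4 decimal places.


Var = n*p*(1-p) = 43 * 0.8 * 0.2 = 6.88

6.8800


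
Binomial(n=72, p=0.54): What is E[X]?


E[X] = n*p = 72 * 0.54 = 38.88

38.88


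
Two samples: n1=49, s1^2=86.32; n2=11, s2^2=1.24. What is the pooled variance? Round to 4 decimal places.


sp^2 = ((n1-1)*s1^2 + (n2-1)*s2^2)/(n1+n2-2)
(n1-1)*s1^2 = 48 * 86.32 = 4143.36
(n2-1)*s2^2 = 10 * 1.24 = 12.4
numerator = 4143.36 + 12.4 = 4155.76
n1+n2-2 = 58
sp^2 = 4155.76 / 58 = 51947/725 ≈ 71.651034

71.6510


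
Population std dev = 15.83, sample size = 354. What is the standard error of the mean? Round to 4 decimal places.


SE = sigma / sqrt(n)
sqrt(354) ≈ 18.814888
SE = 15.83 / 18.814888 ≈ 0.841355

0.8414


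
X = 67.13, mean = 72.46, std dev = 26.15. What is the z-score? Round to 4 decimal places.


z = (X - mu) / sigma
X - mu = 67.13 - 72.46 = -5.33
z = -5.33 / 26.15 = -533/2615 ≈ -0.203824

-0.2038


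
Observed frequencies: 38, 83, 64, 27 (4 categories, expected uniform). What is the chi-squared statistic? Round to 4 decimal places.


chi2 = sum((O-E)^2/E), E = total/4
total = 212, E = 212/4 = 53
(38 - 53)^2 / 53 = 225 / 53 = 225/53 ≈ 4.245283
(83 - 53)^2 / 53 = 900 / 53 = 900/53 ≈ 16.981132
(64 - 53)^2 / 53 = 121 / 53 = 121/53 ≈ 2.283019
(27 - 53)^2 / 53 = 676 / 53 = 676/53 ≈ 12.754717
chi2 = 1922/53 ≈ 36.264151

36.2642


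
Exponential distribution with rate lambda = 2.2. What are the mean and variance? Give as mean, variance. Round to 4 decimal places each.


mean = 1/lam, var = 1/lam^2
mean = 1 / 2.2 = 5/11 ≈ 0.454545
lam^2 = 2.2^2 = 4.84
var = 1 / 4.84 = 25/121 ≈ 0.206612

0.4545, 0.2066


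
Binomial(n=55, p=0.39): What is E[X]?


E[X] = n*p = 55 * 0.39 = 21.45

21.45


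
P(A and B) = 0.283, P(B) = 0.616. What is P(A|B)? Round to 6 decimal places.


P(A|B) = P(A and B) / P(B) = 0.283 / 0.616 = 283/616 ≈ 0.45941558

0.459416


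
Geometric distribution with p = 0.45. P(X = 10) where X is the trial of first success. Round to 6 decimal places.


P = (1-p)^(k-1) * p
(1-p)^(k-1) = 0.55^9 ≈ 0.004605367
P = 0.004605367 * 0.45 ≈ 0.002072415

0.002072


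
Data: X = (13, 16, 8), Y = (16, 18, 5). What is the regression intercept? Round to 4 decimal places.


a = ybar - b*xbar, where b = sum((xi-xbar)(yi-ybar)) / sum((xi-xbar)^2)
n = 3, xbar = 37/3 ≈ 12.333333, ybar = 39/3 = 13
Sxy = sum((xi-xbar)(yi-ybar)) = 55
Sxx = sum((xi-xbar)^2) = 98/3 ≈ 32.666667
b = Sxy / Sxx = 165/98 ≈ 1.683673
a = 13 - 1.683673 * 12.333333 = -761/98 ≈ -7.765306

-7.7653


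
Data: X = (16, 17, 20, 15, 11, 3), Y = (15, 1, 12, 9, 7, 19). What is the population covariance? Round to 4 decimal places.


Cov = (1/n)*sum((xi-xbar)(yi-ybar))
n = 6, xbar = 82/6 = 41/3 ≈ 13.666667, ybar = 63/6 = 10.5
sum((xi-xbar)(yi-ybar)) = -95
Cov = -95 / 6 = -95/6 ≈ -15.833333

-15.8333
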